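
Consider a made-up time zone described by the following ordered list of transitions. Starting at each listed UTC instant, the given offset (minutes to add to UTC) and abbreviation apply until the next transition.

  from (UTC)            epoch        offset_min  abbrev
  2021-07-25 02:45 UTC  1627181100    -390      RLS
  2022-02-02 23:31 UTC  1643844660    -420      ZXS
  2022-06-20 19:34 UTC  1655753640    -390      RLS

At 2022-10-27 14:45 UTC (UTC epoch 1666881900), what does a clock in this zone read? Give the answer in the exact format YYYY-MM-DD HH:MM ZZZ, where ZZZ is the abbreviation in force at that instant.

Query: 2022-10-27 14:45 UTC
Rule 3/3 (RLS, -06:30): 2022-06-20 19:34 UTC ≤ query < +∞
14·60 + 45 - 390 = 495 min
495 = 0·1440 + 495; 495 = 8·60 + 15 → 08:15, same day
→ 2022-10-27 08:15 RLS

2022-10-27 08:15 RLS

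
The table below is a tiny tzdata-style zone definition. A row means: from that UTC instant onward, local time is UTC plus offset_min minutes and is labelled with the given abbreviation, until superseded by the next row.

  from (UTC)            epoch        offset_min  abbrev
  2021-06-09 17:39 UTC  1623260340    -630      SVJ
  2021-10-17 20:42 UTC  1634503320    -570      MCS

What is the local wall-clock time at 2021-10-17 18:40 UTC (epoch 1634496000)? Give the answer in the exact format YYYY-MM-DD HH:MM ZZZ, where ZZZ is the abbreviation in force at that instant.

Query: 2021-10-17 18:40 UTC
Rule 1/2 (SVJ, -10:30): 2021-06-09 17:39 UTC ≤ query < 2021-10-17 20:42 UTC
18·60 + 40 - 630 = 490 min
490 = 0·1440 + 490; 490 = 8·60 + 10 → 08:10, same day
→ 2021-10-17 08:10 SVJ

2021-10-17 08:10 SVJ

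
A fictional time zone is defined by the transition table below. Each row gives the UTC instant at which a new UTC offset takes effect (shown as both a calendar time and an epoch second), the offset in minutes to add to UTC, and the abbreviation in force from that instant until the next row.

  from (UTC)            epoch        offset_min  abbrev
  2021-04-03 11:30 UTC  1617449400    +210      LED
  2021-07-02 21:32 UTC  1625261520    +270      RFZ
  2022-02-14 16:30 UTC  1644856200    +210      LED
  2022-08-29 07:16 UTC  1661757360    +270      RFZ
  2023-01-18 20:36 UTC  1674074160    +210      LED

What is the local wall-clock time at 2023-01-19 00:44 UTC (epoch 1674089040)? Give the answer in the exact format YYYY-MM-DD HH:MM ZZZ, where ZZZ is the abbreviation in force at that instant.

Query: 2023-01-19 00:44 UTC
Rule 5/5 (LED, +03:30): 2023-01-18 20:36 UTC ≤ query < +∞
0·60 + 44 + 210 = 254 min
254 = 0·1440 + 254; 254 = 4·60 + 14 → 04:14, same day
→ 2023-01-19 04:14 LED

2023-01-19 04:14 LED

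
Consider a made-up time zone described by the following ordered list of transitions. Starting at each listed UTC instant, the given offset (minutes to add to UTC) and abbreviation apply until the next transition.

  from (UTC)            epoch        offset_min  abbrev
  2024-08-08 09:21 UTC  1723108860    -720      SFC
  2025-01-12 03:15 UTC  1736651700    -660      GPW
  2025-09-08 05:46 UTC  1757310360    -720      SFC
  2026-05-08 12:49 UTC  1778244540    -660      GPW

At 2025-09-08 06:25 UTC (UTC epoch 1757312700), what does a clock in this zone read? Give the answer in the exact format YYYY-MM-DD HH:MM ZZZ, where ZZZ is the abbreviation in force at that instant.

Query: 2025-09-08 06:25 UTC
Rule 3/4 (SFC, -12:00): 2025-09-08 05:46 UTC ≤ query < 2026-05-08 12:49 UTC
6·60 + 25 - 720 = -335 min
-335 = -1·1440 + 1105; 1105 = 18·60 + 25 → 18:25, 2025-09-08 - 1 day = 2025-09-07
→ 2025-09-07 18:25 SFC

2025-09-07 18:25 SFC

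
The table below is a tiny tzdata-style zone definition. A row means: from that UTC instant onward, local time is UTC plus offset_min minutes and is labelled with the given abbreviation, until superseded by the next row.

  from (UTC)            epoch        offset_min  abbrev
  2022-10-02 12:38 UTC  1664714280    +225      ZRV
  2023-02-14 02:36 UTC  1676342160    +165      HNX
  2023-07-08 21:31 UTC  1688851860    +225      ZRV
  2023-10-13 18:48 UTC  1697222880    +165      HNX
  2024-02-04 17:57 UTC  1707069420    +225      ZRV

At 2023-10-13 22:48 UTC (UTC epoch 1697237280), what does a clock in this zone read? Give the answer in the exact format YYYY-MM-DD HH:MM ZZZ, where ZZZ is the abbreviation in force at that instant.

2023-10-14 01:33 HNX

Query: 2023-10-13 22:48 UTC
Rule 4/5 (HNX, +02:45): 2023-10-13 18:48 UTC ≤ query < 2024-02-04 17:57 UTC
22·60 + 48 + 165 = 1533 min
1533 = 1·1440 + 93; 93 = 1·60 + 33 → 01:33, 2023-10-13 + 1 day = 2023-10-14
→ 2023-10-14 01:33 HNX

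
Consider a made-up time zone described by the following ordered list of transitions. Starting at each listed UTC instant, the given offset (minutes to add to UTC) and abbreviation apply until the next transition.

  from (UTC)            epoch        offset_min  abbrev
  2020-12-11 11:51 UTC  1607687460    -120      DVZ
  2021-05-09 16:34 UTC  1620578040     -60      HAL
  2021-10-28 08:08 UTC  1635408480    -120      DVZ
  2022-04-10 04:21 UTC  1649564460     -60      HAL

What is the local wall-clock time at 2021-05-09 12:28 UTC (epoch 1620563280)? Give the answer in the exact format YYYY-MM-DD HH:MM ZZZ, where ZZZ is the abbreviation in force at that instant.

2021-05-09 10:28 DVZ

Query: 2021-05-09 12:28 UTC
Rule 1/4 (DVZ, -02:00): 2020-12-11 11:51 UTC ≤ query < 2021-05-09 16:34 UTC
12·60 + 28 - 120 = 628 min
628 = 0·1440 + 628; 628 = 10·60 + 28 → 10:28, same day
→ 2021-05-09 10:28 DVZ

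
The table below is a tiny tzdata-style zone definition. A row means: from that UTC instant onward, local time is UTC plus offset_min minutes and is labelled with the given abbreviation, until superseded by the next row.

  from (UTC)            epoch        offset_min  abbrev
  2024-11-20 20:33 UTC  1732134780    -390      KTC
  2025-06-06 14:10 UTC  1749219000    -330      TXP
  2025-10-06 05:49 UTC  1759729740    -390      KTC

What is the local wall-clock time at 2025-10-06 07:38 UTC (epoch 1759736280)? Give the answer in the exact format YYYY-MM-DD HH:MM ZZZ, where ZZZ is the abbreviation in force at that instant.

Query: 2025-10-06 07:38 UTC
Rule 3/3 (KTC, -06:30): 2025-10-06 05:49 UTC ≤ query < +∞
7·60 + 38 - 390 = 68 min
68 = 0·1440 + 68; 68 = 1·60 + 8 → 01:08, same day
→ 2025-10-06 01:08 KTC

2025-10-06 01:08 KTC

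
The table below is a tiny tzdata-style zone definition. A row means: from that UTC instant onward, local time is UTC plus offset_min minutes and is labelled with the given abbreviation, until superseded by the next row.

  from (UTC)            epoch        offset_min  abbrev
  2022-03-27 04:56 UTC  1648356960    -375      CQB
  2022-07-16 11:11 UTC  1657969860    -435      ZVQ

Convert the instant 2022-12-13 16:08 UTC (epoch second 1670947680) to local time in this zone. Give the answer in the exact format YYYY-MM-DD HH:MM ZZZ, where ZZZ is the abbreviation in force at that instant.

2022-12-13 08:53 ZVQ

Query: 2022-12-13 16:08 UTC
Rule 2/2 (ZVQ, -07:15): 2022-07-16 11:11 UTC ≤ query < +∞
16·60 + 8 - 435 = 533 min
533 = 0·1440 + 533; 533 = 8·60 + 53 → 08:53, same day
→ 2022-12-13 08:53 ZVQ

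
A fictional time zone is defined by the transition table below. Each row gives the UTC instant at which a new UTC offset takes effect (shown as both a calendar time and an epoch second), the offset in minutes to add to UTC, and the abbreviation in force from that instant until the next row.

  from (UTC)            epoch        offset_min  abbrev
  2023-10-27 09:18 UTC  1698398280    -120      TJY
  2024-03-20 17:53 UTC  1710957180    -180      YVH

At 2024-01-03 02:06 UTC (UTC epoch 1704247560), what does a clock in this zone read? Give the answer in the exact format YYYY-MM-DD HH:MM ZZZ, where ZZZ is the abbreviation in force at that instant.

Query: 2024-01-03 02:06 UTC
Rule 1/2 (TJY, -02:00): 2023-10-27 09:18 UTC ≤ query < 2024-03-20 17:53 UTC
2·60 + 6 - 120 = 6 min
6 = 0·1440 + 6; 6 = 0·60 + 6 → 00:06, same day
→ 2024-01-03 00:06 TJY

2024-01-03 00:06 TJY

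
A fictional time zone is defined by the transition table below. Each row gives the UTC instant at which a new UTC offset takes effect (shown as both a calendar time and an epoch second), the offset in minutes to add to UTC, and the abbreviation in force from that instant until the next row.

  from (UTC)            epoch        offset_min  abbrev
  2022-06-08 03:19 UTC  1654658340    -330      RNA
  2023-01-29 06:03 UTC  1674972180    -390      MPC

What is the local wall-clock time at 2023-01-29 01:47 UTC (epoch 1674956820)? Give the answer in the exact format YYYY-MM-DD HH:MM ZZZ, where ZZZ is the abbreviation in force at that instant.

Query: 2023-01-29 01:47 UTC
Rule 1/2 (RNA, -05:30): 2022-06-08 03:19 UTC ≤ query < 2023-01-29 06:03 UTC
1·60 + 47 - 330 = -223 min
-223 = -1·1440 + 1217; 1217 = 20·60 + 17 → 20:17, 2023-01-29 - 1 day = 2023-01-28
→ 2023-01-28 20:17 RNA

2023-01-28 20:17 RNA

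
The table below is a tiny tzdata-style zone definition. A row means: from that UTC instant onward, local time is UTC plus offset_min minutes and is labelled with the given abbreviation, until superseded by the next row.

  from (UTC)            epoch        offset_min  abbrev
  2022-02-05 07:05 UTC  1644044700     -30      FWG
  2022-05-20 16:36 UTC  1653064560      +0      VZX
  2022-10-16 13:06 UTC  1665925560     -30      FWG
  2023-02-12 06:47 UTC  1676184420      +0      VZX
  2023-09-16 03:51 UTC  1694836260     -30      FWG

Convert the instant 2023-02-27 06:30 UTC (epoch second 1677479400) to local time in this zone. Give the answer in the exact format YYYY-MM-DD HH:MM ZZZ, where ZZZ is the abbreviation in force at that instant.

Query: 2023-02-27 06:30 UTC
Rule 4/5 (VZX, +00:00): 2023-02-12 06:47 UTC ≤ query < 2023-09-16 03:51 UTC
6·60 + 30 + 0 = 390 min
390 = 0·1440 + 390; 390 = 6·60 + 30 → 06:30, same day
→ 2023-02-27 06:30 VZX

2023-02-27 06:30 VZX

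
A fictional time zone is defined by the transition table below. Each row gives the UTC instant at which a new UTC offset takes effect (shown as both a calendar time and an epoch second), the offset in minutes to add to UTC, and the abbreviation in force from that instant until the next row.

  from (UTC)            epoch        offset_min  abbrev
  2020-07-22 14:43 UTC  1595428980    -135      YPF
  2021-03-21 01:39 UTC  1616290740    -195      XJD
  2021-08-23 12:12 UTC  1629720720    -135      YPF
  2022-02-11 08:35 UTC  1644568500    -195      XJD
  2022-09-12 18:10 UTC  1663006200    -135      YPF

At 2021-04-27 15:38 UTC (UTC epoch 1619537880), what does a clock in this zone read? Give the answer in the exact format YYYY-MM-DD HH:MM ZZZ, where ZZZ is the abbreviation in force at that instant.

2021-04-27 12:23 XJD

Query: 2021-04-27 15:38 UTC
Rule 2/5 (XJD, -03:15): 2021-03-21 01:39 UTC ≤ query < 2021-08-23 12:12 UTC
15·60 + 38 - 195 = 743 min
743 = 0·1440 + 743; 743 = 12·60 + 23 → 12:23, same day
→ 2021-04-27 12:23 XJD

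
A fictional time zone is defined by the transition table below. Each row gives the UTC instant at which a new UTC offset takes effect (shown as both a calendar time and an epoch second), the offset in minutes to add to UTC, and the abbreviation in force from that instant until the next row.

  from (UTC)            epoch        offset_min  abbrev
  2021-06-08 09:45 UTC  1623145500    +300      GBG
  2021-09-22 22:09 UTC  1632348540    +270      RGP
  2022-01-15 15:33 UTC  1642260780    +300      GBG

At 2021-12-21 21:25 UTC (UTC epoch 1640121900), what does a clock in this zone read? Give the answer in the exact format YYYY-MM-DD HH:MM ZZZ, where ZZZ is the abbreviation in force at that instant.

2021-12-22 01:55 RGP

Query: 2021-12-21 21:25 UTC
Rule 2/3 (RGP, +04:30): 2021-09-22 22:09 UTC ≤ query < 2022-01-15 15:33 UTC
21·60 + 25 + 270 = 1555 min
1555 = 1·1440 + 115; 115 = 1·60 + 55 → 01:55, 2021-12-21 + 1 day = 2021-12-22
→ 2021-12-22 01:55 RGP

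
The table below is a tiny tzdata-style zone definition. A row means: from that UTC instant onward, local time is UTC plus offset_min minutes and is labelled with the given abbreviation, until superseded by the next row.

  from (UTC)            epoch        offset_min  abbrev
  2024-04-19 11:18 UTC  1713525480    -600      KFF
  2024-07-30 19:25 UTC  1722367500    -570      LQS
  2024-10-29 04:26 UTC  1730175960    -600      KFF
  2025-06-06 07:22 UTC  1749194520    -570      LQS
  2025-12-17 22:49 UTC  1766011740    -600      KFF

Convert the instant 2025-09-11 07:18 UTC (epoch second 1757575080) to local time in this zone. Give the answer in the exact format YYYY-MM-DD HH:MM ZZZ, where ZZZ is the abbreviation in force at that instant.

2025-09-10 21:48 LQS

Query: 2025-09-11 07:18 UTC
Rule 4/5 (LQS, -09:30): 2025-06-06 07:22 UTC ≤ query < 2025-12-17 22:49 UTC
7·60 + 18 - 570 = -132 min
-132 = -1·1440 + 1308; 1308 = 21·60 + 48 → 21:48, 2025-09-11 - 1 day = 2025-09-10
→ 2025-09-10 21:48 LQS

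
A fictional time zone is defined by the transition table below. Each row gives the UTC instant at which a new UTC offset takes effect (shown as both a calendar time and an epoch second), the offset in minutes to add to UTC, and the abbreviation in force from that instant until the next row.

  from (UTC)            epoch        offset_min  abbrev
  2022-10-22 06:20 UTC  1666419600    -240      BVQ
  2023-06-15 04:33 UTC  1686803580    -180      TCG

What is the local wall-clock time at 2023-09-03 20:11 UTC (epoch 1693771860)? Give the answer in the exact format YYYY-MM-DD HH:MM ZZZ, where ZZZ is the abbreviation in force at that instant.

Query: 2023-09-03 20:11 UTC
Rule 2/2 (TCG, -03:00): 2023-06-15 04:33 UTC ≤ query < +∞
20·60 + 11 - 180 = 1031 min
1031 = 0·1440 + 1031; 1031 = 17·60 + 11 → 17:11, same day
→ 2023-09-03 17:11 TCG

2023-09-03 17:11 TCG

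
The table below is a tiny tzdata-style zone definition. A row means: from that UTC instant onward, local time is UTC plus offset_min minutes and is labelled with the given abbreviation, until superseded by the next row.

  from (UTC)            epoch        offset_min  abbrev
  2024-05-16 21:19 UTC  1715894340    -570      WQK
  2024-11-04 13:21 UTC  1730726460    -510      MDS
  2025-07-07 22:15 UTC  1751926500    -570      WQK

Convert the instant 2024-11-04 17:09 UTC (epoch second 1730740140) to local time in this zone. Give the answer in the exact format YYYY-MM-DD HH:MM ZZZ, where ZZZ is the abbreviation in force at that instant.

Query: 2024-11-04 17:09 UTC
Rule 2/3 (MDS, -08:30): 2024-11-04 13:21 UTC ≤ query < 2025-07-07 22:15 UTC
17·60 + 9 - 510 = 519 min
519 = 0·1440 + 519; 519 = 8·60 + 39 → 08:39, same day
→ 2024-11-04 08:39 MDS

2024-11-04 08:39 MDS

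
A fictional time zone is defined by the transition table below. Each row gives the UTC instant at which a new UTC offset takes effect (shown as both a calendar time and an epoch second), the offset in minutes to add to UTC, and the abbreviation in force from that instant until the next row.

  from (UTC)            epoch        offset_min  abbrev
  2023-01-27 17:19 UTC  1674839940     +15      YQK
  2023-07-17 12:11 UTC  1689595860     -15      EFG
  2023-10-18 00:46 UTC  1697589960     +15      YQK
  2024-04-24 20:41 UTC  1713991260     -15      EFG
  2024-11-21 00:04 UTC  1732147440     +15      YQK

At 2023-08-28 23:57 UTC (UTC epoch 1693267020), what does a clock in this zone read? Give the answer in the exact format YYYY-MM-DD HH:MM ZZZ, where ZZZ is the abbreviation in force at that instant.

Query: 2023-08-28 23:57 UTC
Rule 2/5 (EFG, -00:15): 2023-07-17 12:11 UTC ≤ query < 2023-10-18 00:46 UTC
23·60 + 57 - 15 = 1422 min
1422 = 0·1440 + 1422; 1422 = 23·60 + 42 → 23:42, same day
→ 2023-08-28 23:42 EFG

2023-08-28 23:42 EFG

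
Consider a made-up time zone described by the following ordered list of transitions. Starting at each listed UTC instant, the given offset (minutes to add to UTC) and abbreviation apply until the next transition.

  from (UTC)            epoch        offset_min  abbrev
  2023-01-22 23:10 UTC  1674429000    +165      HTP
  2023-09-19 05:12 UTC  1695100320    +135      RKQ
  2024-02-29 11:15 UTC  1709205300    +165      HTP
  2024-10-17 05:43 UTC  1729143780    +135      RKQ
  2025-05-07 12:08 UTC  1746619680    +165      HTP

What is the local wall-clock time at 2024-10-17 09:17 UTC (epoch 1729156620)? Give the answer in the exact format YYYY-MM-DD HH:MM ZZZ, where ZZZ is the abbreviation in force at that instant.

Query: 2024-10-17 09:17 UTC
Rule 4/5 (RKQ, +02:15): 2024-10-17 05:43 UTC ≤ query < 2025-05-07 12:08 UTC
9·60 + 17 + 135 = 692 min
692 = 0·1440 + 692; 692 = 11·60 + 32 → 11:32, same day
→ 2024-10-17 11:32 RKQ

2024-10-17 11:32 RKQ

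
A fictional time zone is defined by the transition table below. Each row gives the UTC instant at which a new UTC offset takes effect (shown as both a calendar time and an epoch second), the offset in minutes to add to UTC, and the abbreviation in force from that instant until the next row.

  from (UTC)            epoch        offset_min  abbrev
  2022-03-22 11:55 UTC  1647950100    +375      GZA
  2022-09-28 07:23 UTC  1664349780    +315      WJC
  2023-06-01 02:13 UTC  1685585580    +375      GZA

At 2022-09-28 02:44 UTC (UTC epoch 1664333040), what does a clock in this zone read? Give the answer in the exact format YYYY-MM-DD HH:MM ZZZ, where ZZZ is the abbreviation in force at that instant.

2022-09-28 08:59 GZA

Query: 2022-09-28 02:44 UTC
Rule 1/3 (GZA, +06:15): 2022-03-22 11:55 UTC ≤ query < 2022-09-28 07:23 UTC
2·60 + 44 + 375 = 539 min
539 = 0·1440 + 539; 539 = 8·60 + 59 → 08:59, same day
→ 2022-09-28 08:59 GZA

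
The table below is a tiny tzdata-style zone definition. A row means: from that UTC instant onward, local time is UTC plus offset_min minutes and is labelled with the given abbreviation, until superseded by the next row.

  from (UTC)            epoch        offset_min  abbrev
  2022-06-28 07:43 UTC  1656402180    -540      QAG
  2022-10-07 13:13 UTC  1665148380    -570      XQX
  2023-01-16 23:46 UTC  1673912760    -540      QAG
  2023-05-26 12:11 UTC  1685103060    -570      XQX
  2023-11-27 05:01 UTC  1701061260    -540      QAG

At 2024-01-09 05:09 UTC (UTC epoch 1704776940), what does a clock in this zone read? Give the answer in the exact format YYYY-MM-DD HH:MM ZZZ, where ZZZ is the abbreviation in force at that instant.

Query: 2024-01-09 05:09 UTC
Rule 5/5 (QAG, -09:00): 2023-11-27 05:01 UTC ≤ query < +∞
5·60 + 9 - 540 = -231 min
-231 = -1·1440 + 1209; 1209 = 20·60 + 9 → 20:09, 2024-01-09 - 1 day = 2024-01-08
→ 2024-01-08 20:09 QAG

2024-01-08 20:09 QAG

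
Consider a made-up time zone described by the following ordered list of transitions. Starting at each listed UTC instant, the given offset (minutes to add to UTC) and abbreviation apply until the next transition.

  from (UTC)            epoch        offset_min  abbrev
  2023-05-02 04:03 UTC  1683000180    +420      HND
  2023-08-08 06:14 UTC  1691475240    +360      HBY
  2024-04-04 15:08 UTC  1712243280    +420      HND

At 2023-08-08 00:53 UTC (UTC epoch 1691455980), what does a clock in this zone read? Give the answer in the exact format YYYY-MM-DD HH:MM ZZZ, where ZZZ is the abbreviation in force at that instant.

2023-08-08 07:53 HND

Query: 2023-08-08 00:53 UTC
Rule 1/3 (HND, +07:00): 2023-05-02 04:03 UTC ≤ query < 2023-08-08 06:14 UTC
0·60 + 53 + 420 = 473 min
473 = 0·1440 + 473; 473 = 7·60 + 53 → 07:53, same day
→ 2023-08-08 07:53 HND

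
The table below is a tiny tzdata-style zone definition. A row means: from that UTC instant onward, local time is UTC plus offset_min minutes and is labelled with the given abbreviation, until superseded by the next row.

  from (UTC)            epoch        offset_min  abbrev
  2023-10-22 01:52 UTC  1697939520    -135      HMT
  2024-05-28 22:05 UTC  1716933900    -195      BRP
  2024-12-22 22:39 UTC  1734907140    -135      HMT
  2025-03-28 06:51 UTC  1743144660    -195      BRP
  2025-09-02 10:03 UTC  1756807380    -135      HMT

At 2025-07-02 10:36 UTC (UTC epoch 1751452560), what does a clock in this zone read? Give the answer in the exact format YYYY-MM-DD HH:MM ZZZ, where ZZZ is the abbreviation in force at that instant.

Query: 2025-07-02 10:36 UTC
Rule 4/5 (BRP, -03:15): 2025-03-28 06:51 UTC ≤ query < 2025-09-02 10:03 UTC
10·60 + 36 - 195 = 441 min
441 = 0·1440 + 441; 441 = 7·60 + 21 → 07:21, same day
→ 2025-07-02 07:21 BRP

2025-07-02 07:21 BRP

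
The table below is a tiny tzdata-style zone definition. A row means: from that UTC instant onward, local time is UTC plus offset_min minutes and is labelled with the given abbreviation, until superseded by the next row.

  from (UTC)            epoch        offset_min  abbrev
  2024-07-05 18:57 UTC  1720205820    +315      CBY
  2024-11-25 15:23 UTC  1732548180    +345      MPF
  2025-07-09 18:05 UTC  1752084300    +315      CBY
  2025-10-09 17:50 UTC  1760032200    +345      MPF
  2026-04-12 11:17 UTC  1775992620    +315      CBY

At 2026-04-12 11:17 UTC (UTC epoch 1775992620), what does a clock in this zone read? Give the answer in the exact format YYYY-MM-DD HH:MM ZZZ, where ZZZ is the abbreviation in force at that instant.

2026-04-12 16:32 CBY

Query: 2026-04-12 11:17 UTC
Rule 5/5 (CBY, +05:15): 2026-04-12 11:17 UTC ≤ query < +∞
11·60 + 17 + 315 = 992 min
992 = 0·1440 + 992; 992 = 16·60 + 32 → 16:32, same day
→ 2026-04-12 16:32 CBY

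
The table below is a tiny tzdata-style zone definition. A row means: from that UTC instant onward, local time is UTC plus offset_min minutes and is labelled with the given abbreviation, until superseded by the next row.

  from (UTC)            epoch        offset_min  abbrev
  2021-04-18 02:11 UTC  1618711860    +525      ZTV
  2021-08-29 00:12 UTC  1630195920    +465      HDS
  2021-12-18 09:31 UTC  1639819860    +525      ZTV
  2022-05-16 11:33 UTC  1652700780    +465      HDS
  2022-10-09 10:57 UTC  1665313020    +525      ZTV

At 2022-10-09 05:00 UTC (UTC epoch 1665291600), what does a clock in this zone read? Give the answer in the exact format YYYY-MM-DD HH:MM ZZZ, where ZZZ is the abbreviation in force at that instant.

Query: 2022-10-09 05:00 UTC
Rule 4/5 (HDS, +07:45): 2022-05-16 11:33 UTC ≤ query < 2022-10-09 10:57 UTC
5·60 + 0 + 465 = 765 min
765 = 0·1440 + 765; 765 = 12·60 + 45 → 12:45, same day
→ 2022-10-09 12:45 HDS

2022-10-09 12:45 HDS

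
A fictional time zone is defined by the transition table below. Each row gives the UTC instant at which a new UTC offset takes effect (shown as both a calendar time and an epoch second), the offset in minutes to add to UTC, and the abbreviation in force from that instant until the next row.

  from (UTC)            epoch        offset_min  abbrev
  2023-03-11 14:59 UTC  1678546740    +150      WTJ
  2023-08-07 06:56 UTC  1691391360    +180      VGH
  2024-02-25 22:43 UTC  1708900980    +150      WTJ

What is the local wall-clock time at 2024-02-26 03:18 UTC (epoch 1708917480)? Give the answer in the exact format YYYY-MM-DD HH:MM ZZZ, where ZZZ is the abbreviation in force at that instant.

Query: 2024-02-26 03:18 UTC
Rule 3/3 (WTJ, +02:30): 2024-02-25 22:43 UTC ≤ query < +∞
3·60 + 18 + 150 = 348 min
348 = 0·1440 + 348; 348 = 5·60 + 48 → 05:48, same day
→ 2024-02-26 05:48 WTJ

2024-02-26 05:48 WTJ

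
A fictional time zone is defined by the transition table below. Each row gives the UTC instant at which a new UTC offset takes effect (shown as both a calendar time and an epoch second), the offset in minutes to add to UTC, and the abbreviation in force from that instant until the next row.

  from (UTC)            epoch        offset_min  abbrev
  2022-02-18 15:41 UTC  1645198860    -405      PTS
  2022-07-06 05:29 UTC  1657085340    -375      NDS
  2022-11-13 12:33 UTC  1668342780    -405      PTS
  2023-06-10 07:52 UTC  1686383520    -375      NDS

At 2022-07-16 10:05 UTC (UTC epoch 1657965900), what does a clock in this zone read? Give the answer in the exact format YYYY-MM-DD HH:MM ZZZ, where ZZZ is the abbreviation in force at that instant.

2022-07-16 03:50 NDS

Query: 2022-07-16 10:05 UTC
Rule 2/4 (NDS, -06:15): 2022-07-06 05:29 UTC ≤ query < 2022-11-13 12:33 UTC
10·60 + 5 - 375 = 230 min
230 = 0·1440 + 230; 230 = 3·60 + 50 → 03:50, same day
→ 2022-07-16 03:50 NDS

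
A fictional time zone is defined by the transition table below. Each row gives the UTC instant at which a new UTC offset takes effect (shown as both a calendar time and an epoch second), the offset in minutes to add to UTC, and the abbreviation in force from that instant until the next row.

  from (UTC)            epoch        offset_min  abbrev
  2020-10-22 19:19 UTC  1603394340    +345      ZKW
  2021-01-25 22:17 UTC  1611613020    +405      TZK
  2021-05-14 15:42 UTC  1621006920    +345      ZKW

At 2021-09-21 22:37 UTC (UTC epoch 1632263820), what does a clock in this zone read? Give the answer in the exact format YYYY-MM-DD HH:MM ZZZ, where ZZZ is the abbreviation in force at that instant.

Query: 2021-09-21 22:37 UTC
Rule 3/3 (ZKW, +05:45): 2021-05-14 15:42 UTC ≤ query < +∞
22·60 + 37 + 345 = 1702 min
1702 = 1·1440 + 262; 262 = 4·60 + 22 → 04:22, 2021-09-21 + 1 day = 2021-09-22
→ 2021-09-22 04:22 ZKW

2021-09-22 04:22 ZKW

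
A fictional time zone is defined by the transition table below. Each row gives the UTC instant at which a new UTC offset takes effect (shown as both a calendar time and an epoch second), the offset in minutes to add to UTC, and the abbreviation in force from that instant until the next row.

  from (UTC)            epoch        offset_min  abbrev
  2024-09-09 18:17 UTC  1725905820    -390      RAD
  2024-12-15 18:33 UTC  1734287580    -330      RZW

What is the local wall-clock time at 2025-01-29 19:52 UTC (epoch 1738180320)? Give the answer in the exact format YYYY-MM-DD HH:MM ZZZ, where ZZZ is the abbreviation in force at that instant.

2025-01-29 14:22 RZW

Query: 2025-01-29 19:52 UTC
Rule 2/2 (RZW, -05:30): 2024-12-15 18:33 UTC ≤ query < +∞
19·60 + 52 - 330 = 862 min
862 = 0·1440 + 862; 862 = 14·60 + 22 → 14:22, same day
→ 2025-01-29 14:22 RZW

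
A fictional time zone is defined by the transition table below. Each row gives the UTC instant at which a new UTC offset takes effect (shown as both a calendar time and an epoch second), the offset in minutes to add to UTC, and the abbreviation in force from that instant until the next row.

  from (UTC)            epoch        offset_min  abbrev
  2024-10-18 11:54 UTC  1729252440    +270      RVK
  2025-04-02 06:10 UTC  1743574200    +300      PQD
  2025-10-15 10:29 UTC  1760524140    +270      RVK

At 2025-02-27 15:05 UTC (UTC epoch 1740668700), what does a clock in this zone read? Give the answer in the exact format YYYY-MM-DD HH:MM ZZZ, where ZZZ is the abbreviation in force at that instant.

Query: 2025-02-27 15:05 UTC
Rule 1/3 (RVK, +04:30): 2024-10-18 11:54 UTC ≤ query < 2025-04-02 06:10 UTC
15·60 + 5 + 270 = 1175 min
1175 = 0·1440 + 1175; 1175 = 19·60 + 35 → 19:35, same day
→ 2025-02-27 19:35 RVK

2025-02-27 19:35 RVK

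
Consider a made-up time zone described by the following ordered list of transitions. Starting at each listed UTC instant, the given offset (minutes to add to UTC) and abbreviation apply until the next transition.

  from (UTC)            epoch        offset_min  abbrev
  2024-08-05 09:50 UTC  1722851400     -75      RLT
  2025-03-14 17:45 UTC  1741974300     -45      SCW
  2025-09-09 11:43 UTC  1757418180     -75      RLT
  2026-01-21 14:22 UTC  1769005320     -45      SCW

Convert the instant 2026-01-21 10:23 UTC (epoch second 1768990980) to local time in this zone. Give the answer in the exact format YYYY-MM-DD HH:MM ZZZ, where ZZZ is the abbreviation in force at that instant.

2026-01-21 09:08 RLT

Query: 2026-01-21 10:23 UTC
Rule 3/4 (RLT, -01:15): 2025-09-09 11:43 UTC ≤ query < 2026-01-21 14:22 UTC
10·60 + 23 - 75 = 548 min
548 = 0·1440 + 548; 548 = 9·60 + 8 → 09:08, same day
→ 2026-01-21 09:08 RLT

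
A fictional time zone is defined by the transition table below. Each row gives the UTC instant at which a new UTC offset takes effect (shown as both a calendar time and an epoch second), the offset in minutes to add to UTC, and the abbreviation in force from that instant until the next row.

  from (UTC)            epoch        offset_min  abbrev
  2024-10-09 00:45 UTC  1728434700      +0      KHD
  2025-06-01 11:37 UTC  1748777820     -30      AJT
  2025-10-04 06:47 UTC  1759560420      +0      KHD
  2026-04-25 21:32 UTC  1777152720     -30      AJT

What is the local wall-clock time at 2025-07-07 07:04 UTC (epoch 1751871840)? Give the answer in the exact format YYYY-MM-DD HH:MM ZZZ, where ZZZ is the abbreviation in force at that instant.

2025-07-07 06:34 AJT

Query: 2025-07-07 07:04 UTC
Rule 2/4 (AJT, -00:30): 2025-06-01 11:37 UTC ≤ query < 2025-10-04 06:47 UTC
7·60 + 4 - 30 = 394 min
394 = 0·1440 + 394; 394 = 6·60 + 34 → 06:34, same day
→ 2025-07-07 06:34 AJT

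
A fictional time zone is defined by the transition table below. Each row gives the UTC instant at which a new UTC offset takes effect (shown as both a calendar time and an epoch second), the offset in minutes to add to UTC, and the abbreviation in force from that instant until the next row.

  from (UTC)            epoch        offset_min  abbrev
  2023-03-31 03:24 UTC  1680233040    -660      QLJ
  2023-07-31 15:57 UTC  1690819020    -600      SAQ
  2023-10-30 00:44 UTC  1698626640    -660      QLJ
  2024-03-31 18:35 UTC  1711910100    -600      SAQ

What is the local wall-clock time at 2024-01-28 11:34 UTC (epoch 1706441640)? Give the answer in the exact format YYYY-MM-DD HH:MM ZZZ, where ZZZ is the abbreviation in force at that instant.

2024-01-28 00:34 QLJ

Query: 2024-01-28 11:34 UTC
Rule 3/4 (QLJ, -11:00): 2023-10-30 00:44 UTC ≤ query < 2024-03-31 18:35 UTC
11·60 + 34 - 660 = 34 min
34 = 0·1440 + 34; 34 = 0·60 + 34 → 00:34, same day
→ 2024-01-28 00:34 QLJ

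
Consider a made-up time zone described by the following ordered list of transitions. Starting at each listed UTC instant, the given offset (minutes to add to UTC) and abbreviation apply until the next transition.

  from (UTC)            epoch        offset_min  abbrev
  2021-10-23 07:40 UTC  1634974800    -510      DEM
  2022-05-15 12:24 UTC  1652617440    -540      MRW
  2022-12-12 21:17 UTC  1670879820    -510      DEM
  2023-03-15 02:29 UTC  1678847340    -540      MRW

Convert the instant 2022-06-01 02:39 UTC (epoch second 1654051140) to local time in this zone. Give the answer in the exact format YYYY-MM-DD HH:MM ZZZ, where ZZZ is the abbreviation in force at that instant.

Query: 2022-06-01 02:39 UTC
Rule 2/4 (MRW, -09:00): 2022-05-15 12:24 UTC ≤ query < 2022-12-12 21:17 UTC
2·60 + 39 - 540 = -381 min
-381 = -1·1440 + 1059; 1059 = 17·60 + 39 → 17:39, 2022-06-01 - 1 day = 2022-05-31
→ 2022-05-31 17:39 MRW

2022-05-31 17:39 MRW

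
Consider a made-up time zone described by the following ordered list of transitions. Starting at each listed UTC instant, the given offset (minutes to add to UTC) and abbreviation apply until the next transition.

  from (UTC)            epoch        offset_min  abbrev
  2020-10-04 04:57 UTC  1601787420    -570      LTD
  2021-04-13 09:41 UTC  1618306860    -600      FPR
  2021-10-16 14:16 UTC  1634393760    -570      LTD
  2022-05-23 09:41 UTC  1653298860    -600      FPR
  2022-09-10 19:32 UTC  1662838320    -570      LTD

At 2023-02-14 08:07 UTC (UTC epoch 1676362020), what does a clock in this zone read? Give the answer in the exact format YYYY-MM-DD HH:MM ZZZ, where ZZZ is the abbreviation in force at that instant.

Query: 2023-02-14 08:07 UTC
Rule 5/5 (LTD, -09:30): 2022-09-10 19:32 UTC ≤ query < +∞
8·60 + 7 - 570 = -83 min
-83 = -1·1440 + 1357; 1357 = 22·60 + 37 → 22:37, 2023-02-14 - 1 day = 2023-02-13
→ 2023-02-13 22:37 LTD

2023-02-13 22:37 LTD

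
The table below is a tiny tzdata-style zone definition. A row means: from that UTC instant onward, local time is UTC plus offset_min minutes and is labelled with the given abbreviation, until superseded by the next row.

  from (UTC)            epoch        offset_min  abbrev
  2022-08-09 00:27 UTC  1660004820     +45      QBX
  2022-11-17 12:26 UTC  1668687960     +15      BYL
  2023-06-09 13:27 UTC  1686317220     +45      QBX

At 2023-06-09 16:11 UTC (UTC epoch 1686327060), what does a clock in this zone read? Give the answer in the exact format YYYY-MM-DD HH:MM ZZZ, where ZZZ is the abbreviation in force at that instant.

Query: 2023-06-09 16:11 UTC
Rule 3/3 (QBX, +00:45): 2023-06-09 13:27 UTC ≤ query < +∞
16·60 + 11 + 45 = 1016 min
1016 = 0·1440 + 1016; 1016 = 16·60 + 56 → 16:56, same day
→ 2023-06-09 16:56 QBX

2023-06-09 16:56 QBX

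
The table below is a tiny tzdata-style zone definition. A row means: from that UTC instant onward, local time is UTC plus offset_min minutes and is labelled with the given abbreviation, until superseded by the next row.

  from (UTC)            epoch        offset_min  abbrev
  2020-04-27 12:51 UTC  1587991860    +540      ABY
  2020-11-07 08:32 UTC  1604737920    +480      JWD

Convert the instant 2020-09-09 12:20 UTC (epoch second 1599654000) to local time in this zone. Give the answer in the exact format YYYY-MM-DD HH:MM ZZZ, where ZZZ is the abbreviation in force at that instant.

Query: 2020-09-09 12:20 UTC
Rule 1/2 (ABY, +09:00): 2020-04-27 12:51 UTC ≤ query < 2020-11-07 08:32 UTC
12·60 + 20 + 540 = 1280 min
1280 = 0·1440 + 1280; 1280 = 21·60 + 20 → 21:20, same day
→ 2020-09-09 21:20 ABY

2020-09-09 21:20 ABY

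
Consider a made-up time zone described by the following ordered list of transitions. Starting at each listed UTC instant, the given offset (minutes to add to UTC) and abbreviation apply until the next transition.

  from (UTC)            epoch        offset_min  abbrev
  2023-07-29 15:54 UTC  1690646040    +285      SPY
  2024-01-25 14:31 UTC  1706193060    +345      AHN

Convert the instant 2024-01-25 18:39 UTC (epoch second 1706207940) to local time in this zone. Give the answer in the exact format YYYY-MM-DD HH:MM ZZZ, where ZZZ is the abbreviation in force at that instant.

2024-01-26 00:24 AHN

Query: 2024-01-25 18:39 UTC
Rule 2/2 (AHN, +05:45): 2024-01-25 14:31 UTC ≤ query < +∞
18·60 + 39 + 345 = 1464 min
1464 = 1·1440 + 24; 24 = 0·60 + 24 → 00:24, 2024-01-25 + 1 day = 2024-01-26
→ 2024-01-26 00:24 AHN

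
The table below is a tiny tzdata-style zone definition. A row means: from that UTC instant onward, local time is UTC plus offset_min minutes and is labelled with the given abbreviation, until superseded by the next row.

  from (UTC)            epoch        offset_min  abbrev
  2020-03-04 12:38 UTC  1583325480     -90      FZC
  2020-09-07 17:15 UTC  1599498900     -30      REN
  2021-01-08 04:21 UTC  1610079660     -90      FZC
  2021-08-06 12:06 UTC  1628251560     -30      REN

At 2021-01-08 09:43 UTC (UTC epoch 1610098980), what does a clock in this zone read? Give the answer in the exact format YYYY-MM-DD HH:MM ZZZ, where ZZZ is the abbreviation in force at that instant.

Query: 2021-01-08 09:43 UTC
Rule 3/4 (FZC, -01:30): 2021-01-08 04:21 UTC ≤ query < 2021-08-06 12:06 UTC
9·60 + 43 - 90 = 493 min
493 = 0·1440 + 493; 493 = 8·60 + 13 → 08:13, same day
→ 2021-01-08 08:13 FZC

2021-01-08 08:13 FZC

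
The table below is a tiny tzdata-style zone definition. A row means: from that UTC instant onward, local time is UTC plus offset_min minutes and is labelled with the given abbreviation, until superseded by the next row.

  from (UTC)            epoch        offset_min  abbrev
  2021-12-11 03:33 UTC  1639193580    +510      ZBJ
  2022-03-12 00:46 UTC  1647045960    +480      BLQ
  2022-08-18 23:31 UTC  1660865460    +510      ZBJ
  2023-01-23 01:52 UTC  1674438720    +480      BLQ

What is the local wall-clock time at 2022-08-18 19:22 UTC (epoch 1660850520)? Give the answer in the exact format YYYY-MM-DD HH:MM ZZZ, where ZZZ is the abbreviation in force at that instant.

Query: 2022-08-18 19:22 UTC
Rule 2/4 (BLQ, +08:00): 2022-03-12 00:46 UTC ≤ query < 2022-08-18 23:31 UTC
19·60 + 22 + 480 = 1642 min
1642 = 1·1440 + 202; 202 = 3·60 + 22 → 03:22, 2022-08-18 + 1 day = 2022-08-19
→ 2022-08-19 03:22 BLQ

2022-08-19 03:22 BLQ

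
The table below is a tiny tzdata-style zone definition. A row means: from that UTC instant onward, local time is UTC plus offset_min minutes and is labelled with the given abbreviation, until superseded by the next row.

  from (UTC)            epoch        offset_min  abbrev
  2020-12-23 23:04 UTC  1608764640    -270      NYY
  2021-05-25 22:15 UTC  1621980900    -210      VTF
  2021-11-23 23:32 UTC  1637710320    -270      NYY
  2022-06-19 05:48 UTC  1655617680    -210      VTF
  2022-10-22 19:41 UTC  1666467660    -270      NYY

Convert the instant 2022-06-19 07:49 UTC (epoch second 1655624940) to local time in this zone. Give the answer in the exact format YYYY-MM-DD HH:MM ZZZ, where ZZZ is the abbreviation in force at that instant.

2022-06-19 04:19 VTF

Query: 2022-06-19 07:49 UTC
Rule 4/5 (VTF, -03:30): 2022-06-19 05:48 UTC ≤ query < 2022-10-22 19:41 UTC
7·60 + 49 - 210 = 259 min
259 = 0·1440 + 259; 259 = 4·60 + 19 → 04:19, same day
→ 2022-06-19 04:19 VTF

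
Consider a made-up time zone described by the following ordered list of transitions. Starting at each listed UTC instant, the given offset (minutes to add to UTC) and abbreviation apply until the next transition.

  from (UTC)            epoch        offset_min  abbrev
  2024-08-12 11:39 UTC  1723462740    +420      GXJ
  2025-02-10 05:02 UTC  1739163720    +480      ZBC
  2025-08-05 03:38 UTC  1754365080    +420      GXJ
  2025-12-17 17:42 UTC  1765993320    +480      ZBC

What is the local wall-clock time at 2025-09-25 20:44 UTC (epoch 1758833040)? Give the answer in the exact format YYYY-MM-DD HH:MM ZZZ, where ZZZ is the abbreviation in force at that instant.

2025-09-26 03:44 GXJ

Query: 2025-09-25 20:44 UTC
Rule 3/4 (GXJ, +07:00): 2025-08-05 03:38 UTC ≤ query < 2025-12-17 17:42 UTC
20·60 + 44 + 420 = 1664 min
1664 = 1·1440 + 224; 224 = 3·60 + 44 → 03:44, 2025-09-25 + 1 day = 2025-09-26
→ 2025-09-26 03:44 GXJ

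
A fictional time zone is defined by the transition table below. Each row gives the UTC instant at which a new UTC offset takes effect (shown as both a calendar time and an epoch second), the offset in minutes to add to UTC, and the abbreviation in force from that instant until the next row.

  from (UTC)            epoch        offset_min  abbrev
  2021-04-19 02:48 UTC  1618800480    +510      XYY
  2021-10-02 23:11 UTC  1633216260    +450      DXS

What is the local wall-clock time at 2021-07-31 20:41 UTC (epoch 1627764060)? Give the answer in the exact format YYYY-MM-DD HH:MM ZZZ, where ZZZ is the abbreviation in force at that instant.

2021-08-01 05:11 XYY

Query: 2021-07-31 20:41 UTC
Rule 1/2 (XYY, +08:30): 2021-04-19 02:48 UTC ≤ query < 2021-10-02 23:11 UTC
20·60 + 41 + 510 = 1751 min
1751 = 1·1440 + 311; 311 = 5·60 + 11 → 05:11, 2021-07-31 + 1 day = 2021-08-01
→ 2021-08-01 05:11 XYY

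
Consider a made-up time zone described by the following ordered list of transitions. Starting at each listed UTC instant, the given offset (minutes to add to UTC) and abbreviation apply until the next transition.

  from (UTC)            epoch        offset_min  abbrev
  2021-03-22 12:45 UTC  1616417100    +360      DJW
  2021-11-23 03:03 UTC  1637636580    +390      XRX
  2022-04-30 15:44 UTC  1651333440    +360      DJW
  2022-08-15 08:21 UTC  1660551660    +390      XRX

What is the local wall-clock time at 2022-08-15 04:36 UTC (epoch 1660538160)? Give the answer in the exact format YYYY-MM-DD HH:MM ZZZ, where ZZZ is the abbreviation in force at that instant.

Query: 2022-08-15 04:36 UTC
Rule 3/4 (DJW, +06:00): 2022-04-30 15:44 UTC ≤ query < 2022-08-15 08:21 UTC
4·60 + 36 + 360 = 636 min
636 = 0·1440 + 636; 636 = 10·60 + 36 → 10:36, same day
→ 2022-08-15 10:36 DJW

2022-08-15 10:36 DJW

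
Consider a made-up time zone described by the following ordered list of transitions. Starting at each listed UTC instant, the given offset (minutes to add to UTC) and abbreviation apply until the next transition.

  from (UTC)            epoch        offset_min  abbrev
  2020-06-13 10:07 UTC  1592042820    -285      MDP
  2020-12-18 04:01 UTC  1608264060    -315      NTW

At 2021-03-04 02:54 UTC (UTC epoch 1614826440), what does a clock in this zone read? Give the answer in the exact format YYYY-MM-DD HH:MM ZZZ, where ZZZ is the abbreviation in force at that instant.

2021-03-03 21:39 NTW

Query: 2021-03-04 02:54 UTC
Rule 2/2 (NTW, -05:15): 2020-12-18 04:01 UTC ≤ query < +∞
2·60 + 54 - 315 = -141 min
-141 = -1·1440 + 1299; 1299 = 21·60 + 39 → 21:39, 2021-03-04 - 1 day = 2021-03-03
→ 2021-03-03 21:39 NTW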